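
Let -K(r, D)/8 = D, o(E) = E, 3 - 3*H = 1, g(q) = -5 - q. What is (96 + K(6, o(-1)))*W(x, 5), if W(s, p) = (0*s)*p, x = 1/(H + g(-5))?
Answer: 0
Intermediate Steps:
H = 2/3 (H = 1 - 1/3*1 = 1 - 1/3 = 2/3 ≈ 0.66667)
x = 3/2 (x = 1/(2/3 + (-5 - 1*(-5))) = 1/(2/3 + (-5 + 5)) = 1/(2/3 + 0) = 1/(2/3) = 3/2 ≈ 1.5000)
W(s, p) = 0 (W(s, p) = 0*p = 0)
K(r, D) = -8*D
(96 + K(6, o(-1)))*W(x, 5) = (96 - 8*(-1))*0 = (96 + 8)*0 = 104*0 = 0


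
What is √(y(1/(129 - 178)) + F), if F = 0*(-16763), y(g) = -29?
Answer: I*√29 ≈ 5.3852*I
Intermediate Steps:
F = 0
√(y(1/(129 - 178)) + F) = √(-29 + 0) = √(-29) = I*√29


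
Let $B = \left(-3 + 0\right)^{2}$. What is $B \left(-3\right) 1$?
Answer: $-27$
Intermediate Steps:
$B = 9$ ($B = \left(-3\right)^{2} = 9$)
$B \left(-3\right) 1 = 9 \left(-3\right) 1 = \left(-27\right) 1 = -27$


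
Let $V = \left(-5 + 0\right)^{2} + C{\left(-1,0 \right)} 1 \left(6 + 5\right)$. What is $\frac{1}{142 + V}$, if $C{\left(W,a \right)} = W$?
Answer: $\frac{1}{156} \approx 0.0064103$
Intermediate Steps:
$V = 14$ ($V = \left(-5 + 0\right)^{2} - 1 \left(6 + 5\right) = \left(-5\right)^{2} - 1 \cdot 11 = 25 - 11 = 14$)
$\frac{1}{142 + V} = \frac{1}{142 + 14} = \frac{1}{156}$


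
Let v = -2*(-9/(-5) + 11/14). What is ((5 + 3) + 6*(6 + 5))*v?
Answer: -13394/35 ≈ -382.69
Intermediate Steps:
v = -181/35 (v = -2*(-9*(-⅕) + 11*(1/14)) = -2*(9/5 + 11/14) = -2*181/70 = -181/35 ≈ -5.1714)
((5 + 3) + 6*(6 + 5))*v = ((5 + 3) + 6*(6 + 5))*(-181/35) = (8 + 6*11)*(-181/35) = (8 + 66)*(-181/35) = 74*(-181/35) = -13394/35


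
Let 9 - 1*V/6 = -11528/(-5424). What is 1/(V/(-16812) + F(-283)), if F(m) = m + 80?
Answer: -1899756/385655129 ≈ -0.0049260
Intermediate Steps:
V = 4661/113 (V = 54 - (-69168)/(-5424) = 54 - (-69168)*(-1)/5424 = 54 - 6*1441/678 = 54 - 1441/113 = 4661/113 ≈ 41.248)
F(m) = 80 + m
1/(V/(-16812) + F(-283)) = 1/((4661/113)/(-16812) + (80 - 283)) = 1/((4661/113)*(-1/16812) - 203) = 1/(-4661/1899756 - 203) = 1/(-385655129/1899756) = -1899756/385655129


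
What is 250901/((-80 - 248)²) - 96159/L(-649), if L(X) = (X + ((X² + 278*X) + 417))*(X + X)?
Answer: 955477632991/409645767872 ≈ 2.3324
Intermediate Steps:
L(X) = 2*X*(417 + X² + 279*X) (L(X) = (X + (417 + X² + 278*X))*(2*X) = (417 + X² + 279*X)*(2*X) = 2*X*(417 + X² + 279*X))
250901/((-80 - 248)²) - 96159/L(-649) = 250901/((-80 - 248)²) - 96159*(-1/(1298*(417 + (-649)² + 279*(-649)))) = 250901/((-328)²) - 96159*(-1/(1298*(417 + 421201 - 181071))) = 250901/107584 - 96159/(2*(-649)*240547) = 250901*(1/107584) - 96159/(-312230006) = 250901/107584 - 96159*(-1/312230006) = 250901/107584 + 96159/312230006 = 955477632991/409645767872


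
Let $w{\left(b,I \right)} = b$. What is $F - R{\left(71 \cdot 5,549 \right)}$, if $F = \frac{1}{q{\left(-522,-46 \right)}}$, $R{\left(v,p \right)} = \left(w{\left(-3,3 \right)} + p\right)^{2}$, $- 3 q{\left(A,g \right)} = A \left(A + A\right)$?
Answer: $- \frac{54154560097}{181656} \approx -2.9812 \cdot 10^{5}$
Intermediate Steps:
$q{\left(A,g \right)} = - \frac{2 A^{2}}{3}$ ($q{\left(A,g \right)} = - \frac{A \left(A + A\right)}{3} = - \frac{A 2 A}{3} = - \frac{2 A^{2}}{3}$)
$R{\left(v,p \right)} = \left(-3 + p\right)^{2}$
$F = - \frac{1}{181656}$ ($F = \frac{1}{\left(- \frac{2}{3}\right) \left(-522\right)^{2}} = \frac{1}{\left(- \frac{2}{3}\right) 272484} = \frac{1}{-181656} = - \frac{1}{181656} \approx -5.5049 \cdot 10^{-6}$)
$F - R{\left(71 \cdot 5,549 \right)} = - \frac{1}{181656} - \left(-3 + 549\right)^{2} = - \frac{1}{181656} - 546^{2} = - \frac{1}{181656} - 298116 = - \frac{54154560097}{181656}$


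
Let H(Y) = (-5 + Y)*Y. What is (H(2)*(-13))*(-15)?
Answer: -1170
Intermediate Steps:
H(Y) = Y*(-5 + Y)
(H(2)*(-13))*(-15) = ((2*(-5 + 2))*(-13))*(-15) = ((2*(-3))*(-13))*(-15) = -6*(-13)*(-15) = 78*(-15) = -1170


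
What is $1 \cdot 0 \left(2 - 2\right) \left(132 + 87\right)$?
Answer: $0$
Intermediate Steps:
$1 \cdot 0 \left(2 - 2\right) \left(132 + 87\right) = 0 \cdot 0 \cdot 219 = 0 \cdot 219 = 0$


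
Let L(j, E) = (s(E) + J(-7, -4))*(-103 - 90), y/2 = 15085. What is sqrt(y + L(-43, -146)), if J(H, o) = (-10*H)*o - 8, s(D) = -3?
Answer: sqrt(86333) ≈ 293.82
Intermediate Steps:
y = 30170 (y = 2*15085 = 30170)
J(H, o) = -8 - 10*H*o (J(H, o) = -10*H*o - 8 = -8 - 10*H*o)
L(j, E) = 56163 (L(j, E) = (-3 + (-8 - 10*(-7)*(-4)))*(-103 - 90) = (-3 + (-8 - 280))*(-193) = (-3 - 288)*(-193) = -291*(-193) = 56163)
sqrt(y + L(-43, -146)) = sqrt(30170 + 56163) = sqrt(86333)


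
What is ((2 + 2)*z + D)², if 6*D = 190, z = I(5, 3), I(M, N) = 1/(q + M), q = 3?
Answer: 37249/36 ≈ 1034.7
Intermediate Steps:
I(M, N) = 1/(3 + M)
z = ⅛ (z = 1/(3 + 5) = 1/8 = ⅛ ≈ 0.12500)
D = 95/3 (D = (⅙)*190 = 95/3 ≈ 31.667)
((2 + 2)*z + D)² = ((2 + 2)*(⅛) + 95/3)² = (4*(⅛) + 95/3)² = (½ + 95/3)² = (193/6)² = 37249/36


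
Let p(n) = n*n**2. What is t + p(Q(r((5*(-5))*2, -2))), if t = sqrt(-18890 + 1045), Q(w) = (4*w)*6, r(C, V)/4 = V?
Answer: -7077888 + I*sqrt(17845) ≈ -7.0779e+6 + 133.59*I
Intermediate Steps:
r(C, V) = 4*V
Q(w) = 24*w
p(n) = n**3
t = I*sqrt(17845) (t = sqrt(-17845) = I*sqrt(17845) ≈ 133.59*I)
t + p(Q(r((5*(-5))*2, -2))) = I*sqrt(17845) + (24*(4*(-2)))**3 = I*sqrt(17845) + (24*(-8))**3 = I*sqrt(17845) + (-192)**3 = I*sqrt(17845) - 7077888 = -7077888 + I*sqrt(17845)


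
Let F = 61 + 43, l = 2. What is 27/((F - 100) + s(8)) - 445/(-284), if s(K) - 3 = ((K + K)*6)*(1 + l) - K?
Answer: 135383/81508 ≈ 1.6610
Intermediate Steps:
F = 104
s(K) = 3 + 35*K (s(K) = 3 + (((K + K)*6)*(1 + 2) - K) = 3 + (((2*K)*6)*3 - K) = 3 + ((12*K)*3 - K) = 3 + (36*K - K) = 3 + 35*K)
27/((F - 100) + s(8)) - 445/(-284) = 27/((104 - 100) + (3 + 35*8)) - 445/(-284) = 27/(4 + (3 + 280)) - 445*(-1/284) = 27/(4 + 283) + 445/284 = 27/287 + 445/284 = 135383/81508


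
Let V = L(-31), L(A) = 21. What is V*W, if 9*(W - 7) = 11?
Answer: 518/3 ≈ 172.67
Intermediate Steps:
W = 74/9 (W = 7 + (⅑)*11 = 7 + 11/9 = 74/9 ≈ 8.2222)
V = 21
V*W = 21*(74/9) = 518/3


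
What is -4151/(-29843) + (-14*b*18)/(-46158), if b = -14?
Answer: 293591/4685351 ≈ 0.062661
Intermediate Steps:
-4151/(-29843) + (-14*b*18)/(-46158) = -4151/(-29843) + (-14*(-14)*18)/(-46158) = -4151*(-1/29843) + (196*18)*(-1/46158) = 4151/29843 + 3528*(-1/46158) = 4151/29843 - 12/157 = 293591/4685351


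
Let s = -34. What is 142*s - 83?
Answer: -4911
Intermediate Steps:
142*s - 83 = 142*(-34) - 83 = -4828 - 83 = -4911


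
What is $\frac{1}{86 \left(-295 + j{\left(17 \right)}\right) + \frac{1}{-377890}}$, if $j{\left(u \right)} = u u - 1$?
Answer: $- \frac{377890}{227489781} \approx -0.0016611$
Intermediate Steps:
$j{\left(u \right)} = -1 + u^{2}$ ($j{\left(u \right)} = u^{2} - 1 = -1 + u^{2}$)
$\frac{1}{86 \left(-295 + j{\left(17 \right)}\right) + \frac{1}{-377890}} = \frac{1}{86 \left(-295 - \left(1 - 17^{2}\right)\right) + \frac{1}{-377890}} = \frac{1}{86 \left(-295 + \left(-1 + 289\right)\right) - \frac{1}{377890}} = \frac{1}{86 \left(-295 + 288\right) - \frac{1}{377890}} = \frac{1}{86 \left(-7\right) - \frac{1}{377890}} = \frac{1}{-602 - \frac{1}{377890}} = \frac{1}{- \frac{227489781}{377890}} = - \frac{377890}{227489781}$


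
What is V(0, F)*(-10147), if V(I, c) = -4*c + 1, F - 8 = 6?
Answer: 558085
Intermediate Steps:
F = 14 (F = 8 + 6 = 14)
V(I, c) = 1 - 4*c
V(0, F)*(-10147) = (1 - 4*14)*(-10147) = (1 - 56)*(-10147) = -55*(-10147) = 558085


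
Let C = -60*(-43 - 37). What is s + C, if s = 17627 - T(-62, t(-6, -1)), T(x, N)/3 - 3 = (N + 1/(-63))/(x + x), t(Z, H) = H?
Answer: 14594102/651 ≈ 22418.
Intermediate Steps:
T(x, N) = 9 + 3*(-1/63 + N)/(2*x) (T(x, N) = 9 + 3*((N + 1/(-63))/(x + x)) = 9 + 3*((N - 1/63)/((2*x))) = 9 + 3*((-1/63 + N)*(1/(2*x))) = 9 + 3*((-1/63 + N)/(2*x)) = 9 + 3*(-1/63 + N)/(2*x))
C = 4800 (C = -60*(-80) = 4800)
s = 11469302/651 (s = 17627 - (-1 + 63*(-1) + 378*(-62))/(42*(-62)) = 17627 - (-1)*(-1 - 63 - 23436)/(42*62) = 17627 - (-1)*(-23500)/(42*62) = 17627 - 1*5875/651 = 17627 - 5875/651 = 11469302/651 ≈ 17618.)
s + C = 11469302/651 + 4800 = 14594102/651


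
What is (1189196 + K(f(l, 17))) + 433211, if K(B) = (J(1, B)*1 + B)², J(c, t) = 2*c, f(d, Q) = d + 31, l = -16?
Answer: 1622696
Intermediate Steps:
f(d, Q) = 31 + d
K(B) = (2 + B)² (K(B) = ((2*1)*1 + B)² = (2*1 + B)² = (2 + B)²)
(1189196 + K(f(l, 17))) + 433211 = (1189196 + (2 + (31 - 16))²) + 433211 = (1189196 + (2 + 15)²) + 433211 = (1189196 + 17²) + 433211 = (1189196 + 289) + 433211 = 1189485 + 433211 = 1622696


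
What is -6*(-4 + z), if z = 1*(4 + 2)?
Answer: -12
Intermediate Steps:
z = 6 (z = 1*6 = 6)
-6*(-4 + z) = -6*(-4 + 6) = -6*2 = -12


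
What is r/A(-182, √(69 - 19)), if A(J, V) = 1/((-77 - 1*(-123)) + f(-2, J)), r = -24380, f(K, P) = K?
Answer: -1072720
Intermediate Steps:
A(J, V) = 1/44 (A(J, V) = 1/((-77 - 1*(-123)) - 2) = 1/((-77 + 123) - 2) = 1/(46 - 2) = 1/44)
r/A(-182, √(69 - 19)) = -24380/1/44 = -24380*44 = -1072720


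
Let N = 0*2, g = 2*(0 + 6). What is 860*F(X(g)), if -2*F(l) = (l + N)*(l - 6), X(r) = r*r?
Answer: -8544960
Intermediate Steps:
g = 12 (g = 2*6 = 12)
X(r) = r²
N = 0
F(l) = -l*(-6 + l)/2 (F(l) = -(l + 0)*(l - 6)/2 = -l*(-6 + l)/2)
860*F(X(g)) = 860*((½)*12²*(6 - 1*12²)) = 860*((½)*144*(6 - 1*144)) = 860*((½)*144*(6 - 144)) = 860*((½)*144*(-138)) = 860*(-9936) = -8544960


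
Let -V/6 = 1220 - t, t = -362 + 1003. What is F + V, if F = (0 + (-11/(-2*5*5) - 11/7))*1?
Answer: -1216373/350 ≈ -3475.4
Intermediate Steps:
t = 641
V = -3474 (V = -6*(1220 - 1*641) = -6*(1220 - 641) = -6*579 = -3474)
F = -473/350 (F = (0 + (-11/((-10*5)) - 11*1/7))*1 = (0 + (-11/(-50) - 11/7))*1 = (0 + (-11*(-1/50) - 11/7))*1 = (0 + (11/50 - 11/7))*1 = (0 - 473/350)*1 = -473/350*1 = -473/350 ≈ -1.3514)
F + V = -473/350 - 3474 = -1216373/350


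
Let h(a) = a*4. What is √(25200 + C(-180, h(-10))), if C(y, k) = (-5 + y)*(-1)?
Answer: √25385 ≈ 159.33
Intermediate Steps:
h(a) = 4*a
C(y, k) = 5 - y
√(25200 + C(-180, h(-10))) = √(25200 + (5 - 1*(-180))) = √(25200 + (5 + 180)) = √(25200 + 185) = √25385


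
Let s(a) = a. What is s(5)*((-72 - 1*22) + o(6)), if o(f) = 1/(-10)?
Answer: -941/2 ≈ -470.50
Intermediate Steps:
o(f) = -⅒
s(5)*((-72 - 1*22) + o(6)) = 5*((-72 - 1*22) - ⅒) = 5*((-72 - 22) - ⅒) = 5*(-94 - ⅒) = 5*(-941/10) = -941/2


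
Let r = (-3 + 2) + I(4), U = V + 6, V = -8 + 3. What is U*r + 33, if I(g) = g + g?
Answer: 40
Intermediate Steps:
V = -5
I(g) = 2*g
U = 1 (U = -5 + 6 = 1)
r = 7 (r = (-3 + 2) + 2*4 = -1 + 8 = 7)
U*r + 33 = 1*7 + 33 = 7 + 33 = 40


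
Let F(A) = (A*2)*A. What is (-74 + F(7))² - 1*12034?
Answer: -11458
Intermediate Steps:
F(A) = 2*A² (F(A) = (2*A)*A = 2*A²)
(-74 + F(7))² - 1*12034 = (-74 + 2*7²)² - 1*12034 = (-74 + 2*49)² - 12034 = (-74 + 98)² - 12034 = 24² - 12034 = 576 - 12034 = -11458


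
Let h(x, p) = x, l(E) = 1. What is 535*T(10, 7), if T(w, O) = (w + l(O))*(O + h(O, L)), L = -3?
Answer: 82390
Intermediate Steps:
T(w, O) = 2*O*(1 + w) (T(w, O) = (w + 1)*(O + O) = (1 + w)*(2*O) = 2*O*(1 + w))
535*T(10, 7) = 535*(2*7*(1 + 10)) = 535*(2*7*11) = 535*154 = 82390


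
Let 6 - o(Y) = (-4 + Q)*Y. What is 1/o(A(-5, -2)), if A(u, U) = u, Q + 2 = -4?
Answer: -1/44 ≈ -0.022727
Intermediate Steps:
Q = -6 (Q = -2 - 4 = -6)
o(Y) = 6 + 10*Y (o(Y) = 6 - (-4 - 6)*Y = 6 - (-10)*Y = 6 + 10*Y)
1/o(A(-5, -2)) = 1/(6 + 10*(-5)) = 1/(6 - 50) = 1/(-44) = -1/44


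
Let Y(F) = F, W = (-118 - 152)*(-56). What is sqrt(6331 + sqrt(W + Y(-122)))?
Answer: sqrt(6331 + sqrt(14998)) ≈ 80.333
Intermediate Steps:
W = 15120 (W = -270*(-56) = 15120)
sqrt(6331 + sqrt(W + Y(-122))) = sqrt(6331 + sqrt(15120 - 122)) = sqrt(6331 + sqrt(14998))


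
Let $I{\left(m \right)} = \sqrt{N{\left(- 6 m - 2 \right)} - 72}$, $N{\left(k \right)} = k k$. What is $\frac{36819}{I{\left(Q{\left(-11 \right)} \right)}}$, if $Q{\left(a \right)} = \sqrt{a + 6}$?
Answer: $\frac{36819 \sqrt{2}}{4 \sqrt{-31 + 3 i \sqrt{5}}} \approx 245.82 - 2298.3 i$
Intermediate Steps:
$N{\left(k \right)} = k^{2}$
$Q{\left(a \right)} = \sqrt{6 + a}$
$I{\left(m \right)} = \sqrt{-72 + \left(-2 - 6 m\right)^{2}}$ ($I{\left(m \right)} = \sqrt{\left(- 6 m - 2\right)^{2} - 72} = \sqrt{\left(-2 - 6 m\right)^{2} - 72} = \sqrt{-72 + \left(-2 - 6 m\right)^{2}}$)
$\frac{36819}{I{\left(Q{\left(-11 \right)} \right)}} = \frac{36819}{2 \sqrt{-18 + \left(1 + 3 \sqrt{6 - 11}\right)^{2}}} = \frac{36819}{2 \sqrt{-18 + \left(1 + 3 \sqrt{-5}\right)^{2}}} = \frac{36819}{2 \sqrt{-18 + \left(1 + 3 i \sqrt{5}\right)^{2}}}$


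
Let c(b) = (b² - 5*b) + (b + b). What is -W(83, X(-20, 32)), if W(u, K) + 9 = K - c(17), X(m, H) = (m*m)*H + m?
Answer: -12533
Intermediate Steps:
c(b) = b² - 3*b (c(b) = (b² - 5*b) + 2*b = b² - 3*b)
X(m, H) = m + H*m² (X(m, H) = m²*H + m = H*m² + m = m + H*m²)
W(u, K) = -247 + K (W(u, K) = -9 + (K - 17*(-3 + 17)) = -9 + (K - 17*14) = -9 + (K - 1*238) = -9 + (K - 238) = -9 + (-238 + K) = -247 + K)
-W(83, X(-20, 32)) = -(-247 - 20*(1 + 32*(-20))) = -(-247 - 20*(1 - 640)) = -(-247 - 20*(-639)) = -(-247 + 12780) = -1*12533 = -12533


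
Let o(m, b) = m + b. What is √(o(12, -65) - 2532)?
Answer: I*√2585 ≈ 50.843*I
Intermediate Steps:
o(m, b) = b + m
√(o(12, -65) - 2532) = √((-65 + 12) - 2532) = √(-53 - 2532) = √(-2585) = I*√2585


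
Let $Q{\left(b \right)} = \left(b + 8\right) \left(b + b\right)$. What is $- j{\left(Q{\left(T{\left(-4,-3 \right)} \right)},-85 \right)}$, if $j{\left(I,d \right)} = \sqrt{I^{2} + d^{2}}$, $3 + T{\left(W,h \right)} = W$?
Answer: $- \sqrt{7421} \approx -86.145$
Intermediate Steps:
$T{\left(W,h \right)} = -3 + W$
$Q{\left(b \right)} = 2 b \left(8 + b\right)$ ($Q{\left(b \right)} = \left(8 + b\right) 2 b = 2 b \left(8 + b\right)$)
$- j{\left(Q{\left(T{\left(-4,-3 \right)} \right)},-85 \right)} = - \sqrt{\left(2 \left(-3 - 4\right) \left(8 - 7\right)\right)^{2} + \left(-85\right)^{2}} = - \sqrt{\left(2 \left(-7\right) \left(8 - 7\right)\right)^{2} + 7225} = - \sqrt{\left(2 \left(-7\right) 1\right)^{2} + 7225} = - \sqrt{\left(-14\right)^{2} + 7225} = - \sqrt{196 + 7225} = - \sqrt{7421}$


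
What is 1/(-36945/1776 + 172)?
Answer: 592/89509 ≈ 0.0066139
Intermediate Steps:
1/(-36945/1776 + 172) = 1/(-36945*1/1776 + 172) = 1/(-12315/592 + 172) = 1/(89509/592) = 592/89509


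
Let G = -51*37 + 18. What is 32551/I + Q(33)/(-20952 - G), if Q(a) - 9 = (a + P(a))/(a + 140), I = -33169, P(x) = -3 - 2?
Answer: -107515109674/109502776671 ≈ -0.98185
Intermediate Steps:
P(x) = -5
Q(a) = 9 + (-5 + a)/(140 + a) (Q(a) = 9 + (a - 5)/(a + 140) = 9 + (-5 + a)/(140 + a))
G = -1869 (G = -1887 + 18 = -1869)
32551/I + Q(33)/(-20952 - G) = 32551/(-33169) + (5*(251 + 2*33)/(140 + 33))/(-20952 - 1*(-1869)) = 32551*(-1/33169) + (5*(251 + 66)/173)/(-20952 + 1869) = -32551/33169 + (5*(1/173)*317)/(-19083) = -32551/33169 + (1585/173)*(-1/19083) = -32551/33169 - 1585/3301359 = -107515109674/109502776671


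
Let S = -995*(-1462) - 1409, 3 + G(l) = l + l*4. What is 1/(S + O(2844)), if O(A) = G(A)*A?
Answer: 1/41886429 ≈ 2.3874e-8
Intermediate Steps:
G(l) = -3 + 5*l (G(l) = -3 + (l + l*4) = -3 + (l + 4*l) = -3 + 5*l)
S = 1453281 (S = 1454690 - 1409 = 1453281)
O(A) = A*(-3 + 5*A) (O(A) = (-3 + 5*A)*A = A*(-3 + 5*A))
1/(S + O(2844)) = 1/(1453281 + 2844*(-3 + 5*2844)) = 1/(1453281 + 2844*(-3 + 14220)) = 1/(1453281 + 2844*14217) = 1/(1453281 + 40433148) = 1/41886429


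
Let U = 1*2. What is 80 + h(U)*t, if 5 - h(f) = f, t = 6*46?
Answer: 908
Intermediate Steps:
t = 276
U = 2
h(f) = 5 - f
80 + h(U)*t = 80 + (5 - 1*2)*276 = 80 + (5 - 2)*276 = 80 + 3*276 = 80 + 828 = 908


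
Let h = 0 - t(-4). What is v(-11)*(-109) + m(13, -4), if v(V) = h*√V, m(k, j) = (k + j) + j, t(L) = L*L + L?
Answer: 5 + 1308*I*√11 ≈ 5.0 + 4338.1*I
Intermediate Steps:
t(L) = L + L² (t(L) = L² + L = L + L²)
m(k, j) = k + 2*j (m(k, j) = (j + k) + j = k + 2*j)
h = -12 (h = 0 - (-4)*(1 - 4) = 0 - (-4)*(-3) = 0 - 1*12 = 0 - 12 = -12)
v(V) = -12*√V
v(-11)*(-109) + m(13, -4) = -12*I*√11*(-109) + (13 + 2*(-4)) = -12*I*√11*(-109) + (13 - 8) = -12*I*√11*(-109) + 5 = 1308*I*√11 + 5 = 5 + 1308*I*√11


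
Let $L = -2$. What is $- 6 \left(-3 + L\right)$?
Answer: $30$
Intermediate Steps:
$- 6 \left(-3 + L\right) = - 6 \left(-3 - 2\right) = \left(-6\right) \left(-5\right) = 30$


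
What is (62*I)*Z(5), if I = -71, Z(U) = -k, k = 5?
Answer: 22010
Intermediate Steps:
Z(U) = -5 (Z(U) = -1*5 = -5)
(62*I)*Z(5) = (62*(-71))*(-5) = -4402*(-5) = 22010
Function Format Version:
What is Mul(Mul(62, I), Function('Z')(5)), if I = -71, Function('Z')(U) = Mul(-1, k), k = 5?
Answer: 22010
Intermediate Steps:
Function('Z')(U) = -5 (Function('Z')(U) = Mul(-1, 5) = -5)
Mul(Mul(62, I), Function('Z')(5)) = Mul(Mul(62, -71), -5) = Mul(-4402, -5) = 22010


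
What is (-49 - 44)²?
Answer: 8649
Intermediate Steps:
(-49 - 44)² = (-93)² = 8649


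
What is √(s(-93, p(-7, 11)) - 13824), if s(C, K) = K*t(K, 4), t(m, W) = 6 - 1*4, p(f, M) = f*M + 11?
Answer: 2*I*√3489 ≈ 118.14*I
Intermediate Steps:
p(f, M) = 11 + M*f (p(f, M) = M*f + 11 = 11 + M*f)
t(m, W) = 2 (t(m, W) = 6 - 4 = 2)
s(C, K) = 2*K (s(C, K) = K*2 = 2*K)
√(s(-93, p(-7, 11)) - 13824) = √(2*(11 + 11*(-7)) - 13824) = √(2*(11 - 77) - 13824) = √(2*(-66) - 13824) = √(-132 - 13824) = √(-13956) = 2*I*√3489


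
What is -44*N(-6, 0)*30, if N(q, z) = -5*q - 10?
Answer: -26400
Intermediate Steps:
N(q, z) = -10 - 5*q
-44*N(-6, 0)*30 = -44*(-10 - 5*(-6))*30 = -44*(-10 + 30)*30 = -44*20*30 = -880*30 = -26400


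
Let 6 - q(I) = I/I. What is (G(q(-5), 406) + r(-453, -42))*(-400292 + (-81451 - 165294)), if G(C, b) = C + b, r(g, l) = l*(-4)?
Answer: -374634423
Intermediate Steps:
r(g, l) = -4*l
q(I) = 5 (q(I) = 6 - I/I = 6 - 1*1 = 6 - 1 = 5)
(G(q(-5), 406) + r(-453, -42))*(-400292 + (-81451 - 165294)) = ((5 + 406) - 4*(-42))*(-400292 + (-81451 - 165294)) = (411 + 168)*(-400292 - 246745) = 579*(-647037) = -374634423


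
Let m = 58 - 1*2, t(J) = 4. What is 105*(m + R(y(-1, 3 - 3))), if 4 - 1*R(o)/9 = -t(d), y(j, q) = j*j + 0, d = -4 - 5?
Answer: 13440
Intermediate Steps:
d = -9
m = 56 (m = 58 - 2 = 56)
y(j, q) = j**2 (y(j, q) = j**2 + 0 = j**2)
R(o) = 72 (R(o) = 36 - (-9)*4 = 36 - 9*(-4) = 36 + 36 = 72)
105*(m + R(y(-1, 3 - 3))) = 105*(56 + 72) = 105*128 = 13440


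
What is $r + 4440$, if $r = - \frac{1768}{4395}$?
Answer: $\frac{19512032}{4395} \approx 4439.6$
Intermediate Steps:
$r = - \frac{1768}{4395}$ ($r = \left(-1768\right) \frac{1}{4395} = - \frac{1768}{4395} \approx -0.40228$)
$r + 4440 = - \frac{1768}{4395} + 4440 = \frac{19512032}{4395}$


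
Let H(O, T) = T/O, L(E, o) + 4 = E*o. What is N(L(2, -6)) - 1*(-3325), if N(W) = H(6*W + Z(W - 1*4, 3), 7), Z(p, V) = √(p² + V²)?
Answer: 29282603/8807 - 7*√409/8807 ≈ 3324.9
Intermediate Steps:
Z(p, V) = √(V² + p²)
L(E, o) = -4 + E*o
N(W) = 7/(√(9 + (-4 + W)²) + 6*W) (N(W) = 7/(6*W + √(3² + (W - 1*4)²)) = 7/(6*W + √(9 + (W - 4)²)) = 7/(6*W + √(9 + (-4 + W)²)) = 7/(√(9 + (-4 + W)²) + 6*W))
N(L(2, -6)) - 1*(-3325) = 7/(√(9 + (-4 + (-4 + 2*(-6)))²) + 6*(-4 + 2*(-6))) - 1*(-3325) = 7/(√(9 + (-4 + (-4 - 12))²) + 6*(-4 - 12)) + 3325 = 7/(√(9 + (-4 - 16)²) + 6*(-16)) + 3325 = 7/(√(9 + (-20)²) - 96) + 3325 = 7/(√(9 + 400) - 96) + 3325 = 7/(√409 - 96) + 3325 = 7/(-96 + √409) + 3325 = 3325 + 7/(-96 + √409)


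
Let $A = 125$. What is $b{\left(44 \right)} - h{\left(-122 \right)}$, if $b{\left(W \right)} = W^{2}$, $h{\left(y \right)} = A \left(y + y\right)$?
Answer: $32436$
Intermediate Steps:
$h{\left(y \right)} = 250 y$ ($h{\left(y \right)} = 125 \left(y + y\right) = 125 \cdot 2 y = 250 y$)
$b{\left(44 \right)} - h{\left(-122 \right)} = 44^{2} - 250 \left(-122\right) = 1936 - -30500 = 1936 + 30500 = 32436$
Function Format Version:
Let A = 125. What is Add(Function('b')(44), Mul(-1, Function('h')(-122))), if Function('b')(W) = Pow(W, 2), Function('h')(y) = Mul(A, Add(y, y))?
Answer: 32436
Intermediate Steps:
Function('h')(y) = Mul(250, y) (Function('h')(y) = Mul(125, Add(y, y)) = Mul(125, Mul(2, y)) = Mul(250, y))
Add(Function('b')(44), Mul(-1, Function('h')(-122))) = Add(Pow(44, 2), Mul(-1, Mul(250, -122))) = Add(1936, Mul(-1, -30500)) = Add(1936, 30500) = 32436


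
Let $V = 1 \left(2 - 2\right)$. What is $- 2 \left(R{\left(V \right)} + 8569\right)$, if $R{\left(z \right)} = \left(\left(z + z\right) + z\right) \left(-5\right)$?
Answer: $-17138$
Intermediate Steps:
$V = 0$ ($V = 1 \cdot 0 = 0$)
$R{\left(z \right)} = - 15 z$ ($R{\left(z \right)} = \left(2 z + z\right) \left(-5\right) = 3 z \left(-5\right) = - 15 z$)
$- 2 \left(R{\left(V \right)} + 8569\right) = - 2 \left(\left(-15\right) 0 + 8569\right) = - 2 \left(0 + 8569\right) = \left(-2\right) 8569 = -17138$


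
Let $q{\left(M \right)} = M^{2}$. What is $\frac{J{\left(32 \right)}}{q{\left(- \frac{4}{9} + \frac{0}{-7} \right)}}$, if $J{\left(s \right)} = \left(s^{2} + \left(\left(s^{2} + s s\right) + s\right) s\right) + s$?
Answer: $342306$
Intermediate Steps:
$J{\left(s \right)} = s + s^{2} + s \left(s + 2 s^{2}\right)$ ($J{\left(s \right)} = \left(s^{2} + \left(\left(s^{2} + s^{2}\right) + s\right) s\right) + s = \left(s^{2} + \left(2 s^{2} + s\right) s\right) + s = \left(s^{2} + \left(s + 2 s^{2}\right) s\right) + s = \left(s^{2} + s \left(s + 2 s^{2}\right)\right) + s = s + s^{2} + s \left(s + 2 s^{2}\right)$)
$\frac{J{\left(32 \right)}}{q{\left(- \frac{4}{9} + \frac{0}{-7} \right)}} = \frac{32 \left(1 + 2 \cdot 32 + 2 \cdot 32^{2}\right)}{\left(- \frac{4}{9} + \frac{0}{-7}\right)^{2}} = \frac{32 \left(1 + 64 + 2 \cdot 1024\right)}{\left(\left(-4\right) \frac{1}{9} + 0 \left(- \frac{1}{7}\right)\right)^{2}} = \frac{32 \left(1 + 64 + 2048\right)}{\left(- \frac{4}{9} + 0\right)^{2}} = \frac{32 \cdot 2113}{\left(- \frac{4}{9}\right)^{2}} = \frac{67616}{\frac{16}{81}} = 67616 \cdot \frac{81}{16} = 342306$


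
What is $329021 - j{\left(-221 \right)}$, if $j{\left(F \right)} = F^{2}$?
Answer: $280180$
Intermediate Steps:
$329021 - j{\left(-221 \right)} = 329021 - \left(-221\right)^{2} = 329021 - 48841 = 280180$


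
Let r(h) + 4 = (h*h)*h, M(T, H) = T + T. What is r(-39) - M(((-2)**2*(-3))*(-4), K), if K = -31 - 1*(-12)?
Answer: -59419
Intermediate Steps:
K = -19 (K = -31 + 12 = -19)
M(T, H) = 2*T
r(h) = -4 + h**3 (r(h) = -4 + (h*h)*h = -4 + h**2*h = -4 + h**3)
r(-39) - M(((-2)**2*(-3))*(-4), K) = (-4 + (-39)**3) - 2*((-2)**2*(-3))*(-4) = (-4 - 59319) - 2*(4*(-3))*(-4) = -59323 - 2*(-12*(-4)) = -59323 - 2*48 = -59323 - 1*96 = -59323 - 96 = -59419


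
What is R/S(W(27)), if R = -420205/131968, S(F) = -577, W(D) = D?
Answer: 420205/76145536 ≈ 0.0055184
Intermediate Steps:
R = -420205/131968 (R = -420205*1/131968 = -420205/131968 ≈ -3.1841)
R/S(W(27)) = -420205/131968/(-577) = -420205/131968*(-1/577) = 420205/76145536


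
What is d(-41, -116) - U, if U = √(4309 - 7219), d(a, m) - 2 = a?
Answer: -39 - I*√2910 ≈ -39.0 - 53.944*I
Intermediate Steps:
d(a, m) = 2 + a
U = I*√2910 (U = √(-2910) = I*√2910 ≈ 53.944*I)
d(-41, -116) - U = (2 - 41) - I*√2910 = -39 - I*√2910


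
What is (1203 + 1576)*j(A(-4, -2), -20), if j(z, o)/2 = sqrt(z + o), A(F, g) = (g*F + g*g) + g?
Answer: 5558*I*sqrt(10) ≈ 17576.0*I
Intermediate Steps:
A(F, g) = g + g**2 + F*g (A(F, g) = (F*g + g**2) + g = (g**2 + F*g) + g = g + g**2 + F*g)
j(z, o) = 2*sqrt(o + z) (j(z, o) = 2*sqrt(z + o) = 2*sqrt(o + z))
(1203 + 1576)*j(A(-4, -2), -20) = (1203 + 1576)*(2*sqrt(-20 - 2*(1 - 4 - 2))) = 2779*(2*sqrt(-20 - 2*(-5))) = 2779*(2*sqrt(-20 + 10)) = 2779*(2*sqrt(-10)) = 2779*(2*(I*sqrt(10))) = 2779*(2*I*sqrt(10)) = 5558*I*sqrt(10)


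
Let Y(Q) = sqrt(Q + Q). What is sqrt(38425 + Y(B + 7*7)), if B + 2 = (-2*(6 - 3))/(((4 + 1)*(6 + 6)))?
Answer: sqrt(960625 + 5*sqrt(2345))/5 ≈ 196.05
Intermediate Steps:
B = -21/10 (B = -2 + (-2*(6 - 3))/(((4 + 1)*(6 + 6))) = -2 + (-2*3)/((5*12)) = -2 - 6/60 = -2 - 6*1/60 = -2 - 1/10 = -21/10 ≈ -2.1000)
Y(Q) = sqrt(2)*sqrt(Q) (Y(Q) = sqrt(2*Q) = sqrt(2)*sqrt(Q))
sqrt(38425 + Y(B + 7*7)) = sqrt(38425 + sqrt(2)*sqrt(-21/10 + 7*7)) = sqrt(38425 + sqrt(2)*sqrt(-21/10 + 49)) = sqrt(38425 + sqrt(2)*sqrt(469/10)) = sqrt(38425 + sqrt(2)*(sqrt(4690)/10)) = sqrt(38425 + sqrt(2345)/5)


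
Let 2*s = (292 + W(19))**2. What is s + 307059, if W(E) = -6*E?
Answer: 322901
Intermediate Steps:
s = 15842 (s = (292 - 6*19)**2/2 = (292 - 114)**2/2 = (1/2)*178**2 = (1/2)*31684 = 15842)
s + 307059 = 15842 + 307059 = 322901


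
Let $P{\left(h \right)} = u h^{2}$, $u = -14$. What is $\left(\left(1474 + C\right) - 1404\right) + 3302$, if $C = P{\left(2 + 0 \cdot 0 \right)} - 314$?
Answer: $3002$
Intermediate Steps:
$P{\left(h \right)} = - 14 h^{2}$
$C = -370$ ($C = - 14 \left(2 + 0 \cdot 0\right)^{2} - 314 = - 14 \left(2 + 0\right)^{2} - 314 = - 14 \cdot 2^{2} - 314 = \left(-14\right) 4 - 314 = -56 - 314 = -370$)
$\left(\left(1474 + C\right) - 1404\right) + 3302 = \left(\left(1474 - 370\right) - 1404\right) + 3302 = \left(1104 - 1404\right) + 3302 = -300 + 3302 = 3002$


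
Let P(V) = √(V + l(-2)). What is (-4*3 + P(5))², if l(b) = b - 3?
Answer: 144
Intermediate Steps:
l(b) = -3 + b
P(V) = √(-5 + V) (P(V) = √(V + (-3 - 2)) = √(V - 5) = √(-5 + V))
(-4*3 + P(5))² = (-4*3 + √(-5 + 5))² = (-12 + √0)² = (-12 + 0)² = (-12)² = 144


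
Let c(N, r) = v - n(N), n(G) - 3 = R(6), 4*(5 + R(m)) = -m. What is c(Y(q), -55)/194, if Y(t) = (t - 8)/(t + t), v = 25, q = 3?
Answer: 57/388 ≈ 0.14691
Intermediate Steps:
R(m) = -5 - m/4 (R(m) = -5 + (-m)/4 = -5 - m/4)
n(G) = -7/2 (n(G) = 3 + (-5 - ¼*6) = 3 + (-5 - 3/2) = 3 - 13/2 = -7/2)
Y(t) = (-8 + t)/(2*t) (Y(t) = (-8 + t)/((2*t)) = (-8 + t)*(1/(2*t)) = (-8 + t)/(2*t))
c(N, r) = 57/2 (c(N, r) = 25 - 1*(-7/2) = 25 + 7/2 = 57/2)
c(Y(q), -55)/194 = (57/2)/194 = (57/2)*(1/194) = 57/388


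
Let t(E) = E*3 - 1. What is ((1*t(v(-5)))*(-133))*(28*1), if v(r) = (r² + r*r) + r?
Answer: -499016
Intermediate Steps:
v(r) = r + 2*r² (v(r) = (r² + r²) + r = 2*r² + r = r + 2*r²)
t(E) = -1 + 3*E (t(E) = 3*E - 1 = -1 + 3*E)
((1*t(v(-5)))*(-133))*(28*1) = ((1*(-1 + 3*(-5*(1 + 2*(-5)))))*(-133))*(28*1) = ((1*(-1 + 3*(-5*(1 - 10))))*(-133))*28 = ((1*(-1 + 3*(-5*(-9))))*(-133))*28 = ((1*(-1 + 3*45))*(-133))*28 = ((1*(-1 + 135))*(-133))*28 = ((1*134)*(-133))*28 = (134*(-133))*28 = -17822*28 = -499016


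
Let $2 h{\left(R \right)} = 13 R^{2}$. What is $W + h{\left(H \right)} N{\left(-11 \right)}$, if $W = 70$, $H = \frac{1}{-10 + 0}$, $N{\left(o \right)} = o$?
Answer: $\frac{13857}{200} \approx 69.285$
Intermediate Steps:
$H = - \frac{1}{10}$ ($H = \frac{1}{-10} = - \frac{1}{10} \approx -0.1$)
$h{\left(R \right)} = \frac{13 R^{2}}{2}$
$W + h{\left(H \right)} N{\left(-11 \right)} = 70 + \frac{13 \left(- \frac{1}{10}\right)^{2}}{2} \left(-11\right) = 70 + \frac{13}{2} \cdot \frac{1}{100} \left(-11\right) = 70 + \frac{13}{200} \left(-11\right) = 70 - \frac{143}{200} = \frac{13857}{200}$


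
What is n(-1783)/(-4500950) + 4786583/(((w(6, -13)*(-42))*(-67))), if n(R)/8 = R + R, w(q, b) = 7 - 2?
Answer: 2154457214281/6332836650 ≈ 340.20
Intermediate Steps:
w(q, b) = 5
n(R) = 16*R (n(R) = 8*(R + R) = 8*(2*R) = 16*R)
n(-1783)/(-4500950) + 4786583/(((w(6, -13)*(-42))*(-67))) = (16*(-1783))/(-4500950) + 4786583/(((5*(-42))*(-67))) = -28528*(-1/4500950) + 4786583/((-210*(-67))) = 14264/2250475 + 4786583/14070 = 2154457214281/6332836650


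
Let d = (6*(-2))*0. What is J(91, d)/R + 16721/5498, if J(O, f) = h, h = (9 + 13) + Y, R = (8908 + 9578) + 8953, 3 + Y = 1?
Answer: 458917479/150859622 ≈ 3.0420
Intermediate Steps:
Y = -2 (Y = -3 + 1 = -2)
R = 27439 (R = 18486 + 8953 = 27439)
d = 0 (d = -12*0 = 0)
h = 20 (h = (9 + 13) - 2 = 22 - 2 = 20)
J(O, f) = 20
J(91, d)/R + 16721/5498 = 20/27439 + 16721/5498 = 458917479/150859622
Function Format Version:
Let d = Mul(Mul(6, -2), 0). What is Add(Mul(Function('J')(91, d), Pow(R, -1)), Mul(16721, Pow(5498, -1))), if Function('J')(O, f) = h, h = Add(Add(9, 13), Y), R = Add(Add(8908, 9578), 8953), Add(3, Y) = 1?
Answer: Rational(458917479, 150859622) ≈ 3.0420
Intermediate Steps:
Y = -2 (Y = Add(-3, 1) = -2)
R = 27439 (R = Add(18486, 8953) = 27439)
d = 0 (d = Mul(-12, 0) = 0)
h = 20 (h = Add(Add(9, 13), -2) = Add(22, -2) = 20)
Function('J')(O, f) = 20
Add(Mul(Function('J')(91, d), Pow(R, -1)), Mul(16721, Pow(5498, -1))) = Add(Mul(20, Pow(27439, -1)), Mul(16721, Pow(5498, -1))) = Add(Mul(20, Rational(1, 27439)), Mul(16721, Rational(1, 5498))) = Add(Rational(20, 27439), Rational(16721, 5498)) = Rational(458917479, 150859622)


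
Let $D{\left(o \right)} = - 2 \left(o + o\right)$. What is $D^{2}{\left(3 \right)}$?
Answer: $144$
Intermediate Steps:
$D{\left(o \right)} = - 4 o$ ($D{\left(o \right)} = - 2 \cdot 2 o = - 4 o$)
$D^{2}{\left(3 \right)} = \left(\left(-4\right) 3\right)^{2} = \left(-12\right)^{2} = 144$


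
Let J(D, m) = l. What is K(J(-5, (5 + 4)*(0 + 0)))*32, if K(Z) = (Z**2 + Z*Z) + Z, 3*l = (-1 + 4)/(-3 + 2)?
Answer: 32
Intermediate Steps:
l = -1 (l = ((-1 + 4)/(-3 + 2))/3 = (3/(-1))/3 = (3*(-1))/3 = (1/3)*(-3) = -1)
J(D, m) = -1
K(Z) = Z + 2*Z**2 (K(Z) = (Z**2 + Z**2) + Z = 2*Z**2 + Z = Z + 2*Z**2)
K(J(-5, (5 + 4)*(0 + 0)))*32 = -(1 + 2*(-1))*32 = -(1 - 2)*32 = -1*(-1)*32 = 1*32 = 32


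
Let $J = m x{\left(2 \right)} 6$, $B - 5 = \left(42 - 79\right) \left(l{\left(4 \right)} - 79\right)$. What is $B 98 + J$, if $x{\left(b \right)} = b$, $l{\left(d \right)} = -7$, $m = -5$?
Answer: $312266$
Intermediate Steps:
$B = 3187$ ($B = 5 + \left(42 - 79\right) \left(-7 - 79\right) = 5 - -3182 = 5 + 3182 = 3187$)
$J = -60$ ($J = \left(-5\right) 2 \cdot 6 = \left(-10\right) 6 = -60$)
$B 98 + J = 3187 \cdot 98 - 60 = 312326 - 60 = 312266$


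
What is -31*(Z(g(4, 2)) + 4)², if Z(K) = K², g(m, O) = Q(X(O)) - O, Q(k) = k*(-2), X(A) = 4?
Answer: -335296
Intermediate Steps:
Q(k) = -2*k
g(m, O) = -8 - O (g(m, O) = -2*4 - O = -8 - O)
-31*(Z(g(4, 2)) + 4)² = -31*((-8 - 1*2)² + 4)² = -31*((-8 - 2)² + 4)² = -31*((-10)² + 4)² = -31*(100 + 4)² = -31*104² = -31*10816 = -335296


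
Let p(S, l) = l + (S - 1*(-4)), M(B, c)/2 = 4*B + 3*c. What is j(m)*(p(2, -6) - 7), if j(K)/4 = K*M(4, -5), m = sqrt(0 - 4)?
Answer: -112*I ≈ -112.0*I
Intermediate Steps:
M(B, c) = 6*c + 8*B (M(B, c) = 2*(4*B + 3*c) = 2*(3*c + 4*B) = 6*c + 8*B)
p(S, l) = 4 + S + l (p(S, l) = l + (S + 4) = l + (4 + S) = 4 + S + l)
m = 2*I (m = sqrt(-4) = 2*I ≈ 2.0*I)
j(K) = 8*K (j(K) = 4*(K*(6*(-5) + 8*4)) = 4*(K*(-30 + 32)) = 4*(K*2) = 4*(2*K) = 8*K)
j(m)*(p(2, -6) - 7) = (8*(2*I))*((4 + 2 - 6) - 7) = (16*I)*(0 - 7) = (16*I)*(-7) = -112*I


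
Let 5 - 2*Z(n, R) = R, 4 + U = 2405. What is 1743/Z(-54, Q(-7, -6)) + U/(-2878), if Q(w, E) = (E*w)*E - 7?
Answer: 783237/63316 ≈ 12.370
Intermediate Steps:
U = 2401 (U = -4 + 2405 = 2401)
Q(w, E) = -7 + w*E² (Q(w, E) = w*E² - 7 = -7 + w*E²)
Z(n, R) = 5/2 - R/2
1743/Z(-54, Q(-7, -6)) + U/(-2878) = 1743/(5/2 - (-7 - 7*(-6)²)/2) + 2401/(-2878) = 1743/(5/2 - (-7 - 7*36)/2) + 2401*(-1/2878) = 1743/(5/2 - (-7 - 252)/2) - 2401/2878 = 1743/(5/2 - ½*(-259)) - 2401/2878 = 1743/(5/2 + 259/2) - 2401/2878 = 1743/132 - 2401/2878 = 1743*(1/132) - 2401/2878 = 581/44 - 2401/2878 = 783237/63316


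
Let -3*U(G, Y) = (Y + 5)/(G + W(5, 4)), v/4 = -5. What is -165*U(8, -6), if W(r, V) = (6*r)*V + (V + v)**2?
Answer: -55/384 ≈ -0.14323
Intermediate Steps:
v = -20 (v = 4*(-5) = -20)
W(r, V) = (-20 + V)**2 + 6*V*r (W(r, V) = (6*r)*V + (V - 20)**2 = 6*V*r + (-20 + V)**2 = (-20 + V)**2 + 6*V*r)
U(G, Y) = -(5 + Y)/(3*(376 + G)) (U(G, Y) = -(Y + 5)/(3*(G + ((-20 + 4)**2 + 6*4*5))) = -(5 + Y)/(3*(G + ((-16)**2 + 120))) = -(5 + Y)/(3*(G + (256 + 120))) = -(5 + Y)/(3*(G + 376)) = -(5 + Y)/(3*(376 + G)))
-165*U(8, -6) = -55*(-5 - 1*(-6))/(376 + 8) = -55*(-5 + 6)/384 = -55/384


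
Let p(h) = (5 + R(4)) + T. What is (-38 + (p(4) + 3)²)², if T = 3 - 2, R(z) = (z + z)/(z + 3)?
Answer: 10106041/2401 ≈ 4209.1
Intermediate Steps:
R(z) = 2*z/(3 + z) (R(z) = (2*z)/(3 + z) = 2*z/(3 + z))
T = 1
p(h) = 50/7 (p(h) = (5 + 2*4/(3 + 4)) + 1 = (5 + 2*4/7) + 1 = (5 + 2*4*(⅐)) + 1 = (5 + 8/7) + 1 = 43/7 + 1 = 50/7)
(-38 + (p(4) + 3)²)² = (-38 + (50/7 + 3)²)² = (-38 + (71/7)²)² = (-38 + 5041/49)² = (3179/49)² = 10106041/2401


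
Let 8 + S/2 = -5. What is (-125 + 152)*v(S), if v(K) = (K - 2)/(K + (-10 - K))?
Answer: 378/5 ≈ 75.600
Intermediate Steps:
S = -26 (S = -16 + 2*(-5) = -16 - 10 = -26)
v(K) = ⅕ - K/10 (v(K) = (-2 + K)/(-10) = (-2 + K)*(-⅒) = ⅕ - K/10)
(-125 + 152)*v(S) = (-125 + 152)*(⅕ - ⅒*(-26)) = 27*(⅕ + 13/5) = 27*(14/5) = 378/5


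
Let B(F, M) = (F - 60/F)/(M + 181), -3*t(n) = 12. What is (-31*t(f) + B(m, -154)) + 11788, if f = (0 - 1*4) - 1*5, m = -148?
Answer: 11894627/999 ≈ 11907.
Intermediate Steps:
f = -9 (f = (0 - 4) - 5 = -4 - 5 = -9)
t(n) = -4 (t(n) = -1/3*12 = -4)
B(F, M) = (F - 60/F)/(181 + M)
(-31*t(f) + B(m, -154)) + 11788 = (-31*(-4) + (-60 + (-148)**2)/((-148)*(181 - 154))) + 11788 = (124 - 1/148*(-60 + 21904)/27) + 11788 = (124 - 1/148*1/27*21844) + 11788 = (124 - 5461/999) + 11788 = 118415/999 + 11788 = 11894627/999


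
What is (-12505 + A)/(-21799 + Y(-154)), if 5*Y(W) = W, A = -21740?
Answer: 57075/36383 ≈ 1.5687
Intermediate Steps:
Y(W) = W/5
(-12505 + A)/(-21799 + Y(-154)) = (-12505 - 21740)/(-21799 + (⅕)*(-154)) = -34245/(-21799 - 154/5) = -34245/(-109149/5) = -34245*(-5/109149) = 57075/36383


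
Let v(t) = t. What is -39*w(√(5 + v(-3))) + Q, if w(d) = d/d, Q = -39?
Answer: -78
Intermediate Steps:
w(d) = 1
-39*w(√(5 + v(-3))) + Q = -39*1 - 39 = -39 - 39 = -78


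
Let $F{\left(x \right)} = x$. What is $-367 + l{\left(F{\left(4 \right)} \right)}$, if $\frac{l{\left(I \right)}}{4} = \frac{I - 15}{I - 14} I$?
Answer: $- \frac{1747}{5} \approx -349.4$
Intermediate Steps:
$l{\left(I \right)} = \frac{4 I \left(-15 + I\right)}{-14 + I}$ ($l{\left(I \right)} = 4 \frac{I - 15}{I - 14} I = 4 \frac{-15 + I}{-14 + I} I = 4 \frac{I \left(-15 + I\right)}{-14 + I} = \frac{4 I \left(-15 + I\right)}{-14 + I}$)
$-367 + l{\left(F{\left(4 \right)} \right)} = -367 + 4 \cdot 4 \frac{1}{-14 + 4} \left(-15 + 4\right) = -367 + 4 \cdot 4 \frac{1}{-10} \left(-11\right) = -367 + 4 \cdot 4 \left(- \frac{1}{10}\right) \left(-11\right) = -367 + \frac{88}{5} = - \frac{1747}{5}$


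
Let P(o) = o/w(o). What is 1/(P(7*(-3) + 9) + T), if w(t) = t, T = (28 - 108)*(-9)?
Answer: 1/721 ≈ 0.0013870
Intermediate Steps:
T = 720 (T = -80*(-9) = 720)
P(o) = 1 (P(o) = o/o = 1)
1/(P(7*(-3) + 9) + T) = 1/(1 + 720) = 1/721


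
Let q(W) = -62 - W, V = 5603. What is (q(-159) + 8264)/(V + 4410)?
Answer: 8361/10013 ≈ 0.83501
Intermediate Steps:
(q(-159) + 8264)/(V + 4410) = ((-62 - 1*(-159)) + 8264)/(5603 + 4410) = ((-62 + 159) + 8264)/10013 = (97 + 8264)*(1/10013) = 8361*(1/10013) = 8361/10013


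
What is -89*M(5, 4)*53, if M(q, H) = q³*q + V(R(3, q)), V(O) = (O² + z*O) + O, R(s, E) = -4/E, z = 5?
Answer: -73212557/25 ≈ -2.9285e+6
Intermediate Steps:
V(O) = O² + 6*O (V(O) = (O² + 5*O) + O = O² + 6*O)
M(q, H) = q⁴ - 4*(6 - 4/q)/q (M(q, H) = q³*q + (-4/q)*(6 - 4/q) = q⁴ - 4*(6 - 4/q)/q)
-89*M(5, 4)*53 = -89*(16 + 5⁶ - 24*5)/5²*53 = -89*(16 + 15625 - 120)/25*53 = -89*15521/25*53 = -1381369/25*53 = -73212557/25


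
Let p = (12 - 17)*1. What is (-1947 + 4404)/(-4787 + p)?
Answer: -2457/4792 ≈ -0.51273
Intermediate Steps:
p = -5 (p = -5*1 = -5)
(-1947 + 4404)/(-4787 + p) = (-1947 + 4404)/(-4787 - 5) = 2457/(-4792) = 2457*(-1/4792) = -2457/4792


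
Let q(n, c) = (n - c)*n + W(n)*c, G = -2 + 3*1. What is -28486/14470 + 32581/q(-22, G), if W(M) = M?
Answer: 228829923/3501740 ≈ 65.348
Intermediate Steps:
G = 1 (G = -2 + 3 = 1)
q(n, c) = c*n + n*(n - c) (q(n, c) = (n - c)*n + n*c = n*(n - c) + c*n = c*n + n*(n - c))
-28486/14470 + 32581/q(-22, G) = -28486/14470 + 32581/((-22)²) = -28486*1/14470 + 32581/484 = -14243/7235 + 32581*(1/484) = -14243/7235 + 32581/484 = 228829923/3501740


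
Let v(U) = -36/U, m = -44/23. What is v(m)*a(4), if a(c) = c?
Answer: 828/11 ≈ 75.273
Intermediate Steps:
m = -44/23 (m = -44*1/23 = -44/23 ≈ -1.9130)
v(m)*a(4) = -36/(-44/23)*4 = -36*(-23/44)*4 = (207/11)*4 = 828/11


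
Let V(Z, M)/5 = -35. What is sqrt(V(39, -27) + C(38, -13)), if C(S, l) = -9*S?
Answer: I*sqrt(517) ≈ 22.738*I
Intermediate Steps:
V(Z, M) = -175 (V(Z, M) = 5*(-35) = -175)
sqrt(V(39, -27) + C(38, -13)) = sqrt(-175 - 9*38) = sqrt(-175 - 342) = sqrt(-517) = I*sqrt(517)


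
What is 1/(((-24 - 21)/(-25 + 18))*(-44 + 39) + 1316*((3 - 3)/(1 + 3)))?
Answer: -7/225 ≈ -0.031111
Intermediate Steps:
1/(((-24 - 21)/(-25 + 18))*(-44 + 39) + 1316*((3 - 3)/(1 + 3))) = 1/(-45/(-7)*(-5) + 1316*(0/4)) = 1/(-45*(-⅐)*(-5) + 1316*(0*(¼))) = 1/((45/7)*(-5) + 1316*0) = 1/(-225/7 + 0) = 1/(-225/7) = -7/225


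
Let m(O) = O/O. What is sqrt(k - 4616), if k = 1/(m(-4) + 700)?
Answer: 3*I*sqrt(252034035)/701 ≈ 67.941*I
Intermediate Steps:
m(O) = 1
k = 1/701 (k = 1/(1 + 700) = 1/701 ≈ 0.0014265)
sqrt(k - 4616) = sqrt(1/701 - 4616) = sqrt(-3235815/701) = 3*I*sqrt(252034035)/701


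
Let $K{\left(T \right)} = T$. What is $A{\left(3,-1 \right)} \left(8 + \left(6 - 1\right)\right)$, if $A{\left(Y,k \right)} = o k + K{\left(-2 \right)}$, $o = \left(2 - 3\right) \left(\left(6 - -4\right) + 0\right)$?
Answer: $104$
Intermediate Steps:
$o = -10$ ($o = - (\left(6 + 4\right) + 0) = - (10 + 0) = \left(-1\right) 10 = -10$)
$A{\left(Y,k \right)} = -2 - 10 k$ ($A{\left(Y,k \right)} = - 10 k - 2 = -2 - 10 k$)
$A{\left(3,-1 \right)} \left(8 + \left(6 - 1\right)\right) = \left(-2 - -10\right) \left(8 + \left(6 - 1\right)\right) = \left(-2 + 10\right) \left(8 + \left(6 - 1\right)\right) = 8 \left(8 + 5\right) = 8 \cdot 13 = 104$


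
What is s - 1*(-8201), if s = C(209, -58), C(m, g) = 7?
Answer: 8208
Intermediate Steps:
s = 7
s - 1*(-8201) = 7 - 1*(-8201) = 7 + 8201 = 8208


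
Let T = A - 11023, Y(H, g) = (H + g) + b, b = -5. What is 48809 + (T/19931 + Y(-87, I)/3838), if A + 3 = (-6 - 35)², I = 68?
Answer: 98253073646/2013031 ≈ 48809.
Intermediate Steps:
Y(H, g) = -5 + H + g (Y(H, g) = (H + g) - 5 = -5 + H + g)
A = 1678 (A = -3 + (-6 - 35)² = -3 + (-41)² = -3 + 1681 = 1678)
T = -9345 (T = 1678 - 11023 = -9345)
48809 + (T/19931 + Y(-87, I)/3838) = 48809 + (-9345/19931 + (-5 - 87 + 68)/3838) = 48809 + (-9345*1/19931 - 24*1/3838) = 48809 + (-9345/19931 - 12/1919) = 48809 - 956433/2013031 = 98253073646/2013031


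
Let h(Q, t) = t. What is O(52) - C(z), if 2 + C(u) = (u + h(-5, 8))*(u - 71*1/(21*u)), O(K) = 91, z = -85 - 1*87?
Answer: -25384934/903 ≈ -28112.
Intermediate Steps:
z = -172 (z = -85 - 87 = -172)
C(u) = -2 + (8 + u)*(u - 71/(21*u)) (C(u) = -2 + (u + 8)*(u - 71*1/(21*u)) = -2 + (8 + u)*(u - 71*1/(21*u)) = -2 + (8 + u)*(u - 71/(21*u)))
O(52) - C(z) = 91 - (-113/21 + (-172)**2 + 8*(-172) - 568/21/(-172)) = 91 - (-113/21 + 29584 - 1376 - 568/21*(-1/172)) = 91 - (-113/21 + 29584 - 1376 + 142/903) = 91 - 1*25467107/903 = 91 - 25467107/903 = -25384934/903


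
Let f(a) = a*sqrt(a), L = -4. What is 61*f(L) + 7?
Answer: 7 - 488*I ≈ 7.0 - 488.0*I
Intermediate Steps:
f(a) = a**(3/2)
61*f(L) + 7 = 61*(-4)**(3/2) + 7 = 61*(-8*I) + 7 = -488*I + 7 = 7 - 488*I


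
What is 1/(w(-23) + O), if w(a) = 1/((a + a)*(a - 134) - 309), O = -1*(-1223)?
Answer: 6913/8454600 ≈ 0.00081766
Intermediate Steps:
O = 1223
w(a) = 1/(-309 + 2*a*(-134 + a)) (w(a) = 1/((2*a)*(-134 + a) - 309) = 1/(2*a*(-134 + a) - 309) = 1/(-309 + 2*a*(-134 + a)))
1/(w(-23) + O) = 1/(1/(-309 - 268*(-23) + 2*(-23)**2) + 1223) = 1/(1/(-309 + 6164 + 2*529) + 1223) = 1/(1/(-309 + 6164 + 1058) + 1223) = 1/(1/6913 + 1223) = 1/(8454600/6913) = 6913/8454600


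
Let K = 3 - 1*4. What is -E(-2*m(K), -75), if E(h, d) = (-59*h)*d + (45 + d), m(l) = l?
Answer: -8820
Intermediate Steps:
K = -1 (K = 3 - 4 = -1)
E(h, d) = 45 + d - 59*d*h (E(h, d) = -59*d*h + (45 + d) = 45 + d - 59*d*h)
-E(-2*m(K), -75) = -(45 - 75 - 59*(-75)*(-2*(-1))) = -(45 - 75 - 59*(-75)*2) = -(45 - 75 + 8850) = -1*8820 = -8820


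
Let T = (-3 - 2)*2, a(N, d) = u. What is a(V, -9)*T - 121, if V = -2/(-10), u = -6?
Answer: -61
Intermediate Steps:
V = ⅕ (V = -2*(-⅒) = ⅕ ≈ 0.20000)
a(N, d) = -6
T = -10 (T = -5*2 = -10)
a(V, -9)*T - 121 = -6*(-10) - 121 = 60 - 121 = -61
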